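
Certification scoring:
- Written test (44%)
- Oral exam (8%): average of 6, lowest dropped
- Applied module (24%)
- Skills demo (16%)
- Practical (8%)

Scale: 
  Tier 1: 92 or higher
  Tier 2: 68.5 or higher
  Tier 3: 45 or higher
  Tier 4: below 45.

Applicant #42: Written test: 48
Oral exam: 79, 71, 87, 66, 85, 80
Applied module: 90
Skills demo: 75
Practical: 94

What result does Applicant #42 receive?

Tier 2

Oral exam: drop 66 → average of remaining 5 = 402/5 = 80.4
Weighted total:
  Written test 48 × 0.44 = 21.12
  Oral exam 80.4 × 0.08 = 6.432
  Applied module 90 × 0.24 = 21.6
  Skills demo 75 × 0.16 = 12
  Practical 94 × 0.08 = 7.52
Sum = 68.672
68.672 is ≥ 68.5 and < 92 → Tier 2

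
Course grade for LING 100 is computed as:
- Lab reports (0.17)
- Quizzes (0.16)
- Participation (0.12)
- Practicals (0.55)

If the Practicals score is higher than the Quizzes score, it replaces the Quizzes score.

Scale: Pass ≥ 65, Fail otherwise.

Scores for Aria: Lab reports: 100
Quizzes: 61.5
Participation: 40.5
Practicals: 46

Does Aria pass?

Practicals (46) ≤ Quizzes (61.5), so Quizzes stays at 61.5.
Weighted total:
  Lab reports 100 × 0.17 = 17
  Quizzes 61.5 × 0.16 = 9.84
  Participation 40.5 × 0.12 = 4.86
  Practicals 46 × 0.55 = 25.3
Sum = 57
57 < 65 → Fail

Fail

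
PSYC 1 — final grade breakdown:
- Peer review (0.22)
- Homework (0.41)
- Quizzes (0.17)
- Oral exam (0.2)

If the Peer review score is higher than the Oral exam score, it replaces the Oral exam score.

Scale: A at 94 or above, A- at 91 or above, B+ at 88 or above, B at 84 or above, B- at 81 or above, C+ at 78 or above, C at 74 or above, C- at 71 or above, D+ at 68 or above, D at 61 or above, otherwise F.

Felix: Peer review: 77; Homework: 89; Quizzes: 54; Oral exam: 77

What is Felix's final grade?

Peer review (77) ≤ Oral exam (77), so Oral exam stays at 77.
Weighted total:
  Peer review 77 × 0.22 = 16.94
  Homework 89 × 0.41 = 36.49
  Quizzes 54 × 0.17 = 9.18
  Oral exam 77 × 0.2 = 15.4
Sum = 78.01
78.01 is ≥ 78 and < 81 → C+

C+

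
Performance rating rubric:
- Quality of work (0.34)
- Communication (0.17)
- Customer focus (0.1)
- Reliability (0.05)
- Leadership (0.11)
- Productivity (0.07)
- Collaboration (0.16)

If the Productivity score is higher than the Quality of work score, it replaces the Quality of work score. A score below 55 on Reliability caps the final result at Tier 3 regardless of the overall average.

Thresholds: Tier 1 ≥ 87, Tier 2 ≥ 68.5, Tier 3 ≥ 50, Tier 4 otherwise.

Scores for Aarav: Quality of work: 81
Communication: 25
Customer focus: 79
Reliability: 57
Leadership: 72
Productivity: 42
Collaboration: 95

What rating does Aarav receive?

Tier 2

Productivity (42) ≤ Quality of work (81), so Quality of work stays at 81.
Reliability score 57 ≥ 55: minimum met.
Weighted total:
  Quality of work 81 × 0.34 = 27.54
  Communication 25 × 0.17 = 4.25
  Customer focus 79 × 0.1 = 7.9
  Reliability 57 × 0.05 = 2.85
  Leadership 72 × 0.11 = 7.92
  Productivity 42 × 0.07 = 2.94
  Collaboration 95 × 0.16 = 15.2
Sum = 68.6
68.6 is ≥ 68.5 and < 87 → Tier 2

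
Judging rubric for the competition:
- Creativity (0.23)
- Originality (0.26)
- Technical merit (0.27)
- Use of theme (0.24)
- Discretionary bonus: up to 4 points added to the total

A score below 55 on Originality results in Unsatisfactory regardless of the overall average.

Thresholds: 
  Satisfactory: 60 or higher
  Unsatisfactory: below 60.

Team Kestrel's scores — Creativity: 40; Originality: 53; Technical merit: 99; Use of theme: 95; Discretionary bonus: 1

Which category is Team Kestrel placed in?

Unsatisfactory

Originality score 53 < 55: minimum not met.
Weighted total:
  Creativity 40 × 0.23 = 9.2
  Originality 53 × 0.26 = 13.78
  Technical merit 99 × 0.27 = 26.73
  Use of theme 95 × 0.24 = 22.8
Sum = 72.51
Discretionary bonus: 72.51 + 1 = 73.51
Because the Originality minimum was not met, the result is Unsatisfactory.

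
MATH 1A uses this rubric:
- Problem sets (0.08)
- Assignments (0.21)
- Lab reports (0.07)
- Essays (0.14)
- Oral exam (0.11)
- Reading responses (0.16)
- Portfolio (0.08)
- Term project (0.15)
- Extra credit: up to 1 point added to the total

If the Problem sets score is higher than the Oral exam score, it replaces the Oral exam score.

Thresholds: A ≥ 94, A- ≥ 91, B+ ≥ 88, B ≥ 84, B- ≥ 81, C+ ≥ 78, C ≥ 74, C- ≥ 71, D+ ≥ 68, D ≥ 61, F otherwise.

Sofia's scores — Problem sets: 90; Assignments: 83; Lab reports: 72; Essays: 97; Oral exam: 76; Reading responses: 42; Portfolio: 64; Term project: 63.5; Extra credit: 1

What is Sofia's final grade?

C

Problem sets (90) > Oral exam (76), so Oral exam counts as 90.
Weighted total:
  Problem sets 90 × 0.08 = 7.2
  Assignments 83 × 0.21 = 17.43
  Lab reports 72 × 0.07 = 5.04
  Essays 97 × 0.14 = 13.58
  Oral exam 90 × 0.11 = 9.9
  Reading responses 42 × 0.16 = 6.72
  Portfolio 64 × 0.08 = 5.12
  Term project 63.5 × 0.15 = 9.525
Sum = 74.515
Extra credit: 74.515 + 1 = 75.515
75.515 is ≥ 74 and < 78 → C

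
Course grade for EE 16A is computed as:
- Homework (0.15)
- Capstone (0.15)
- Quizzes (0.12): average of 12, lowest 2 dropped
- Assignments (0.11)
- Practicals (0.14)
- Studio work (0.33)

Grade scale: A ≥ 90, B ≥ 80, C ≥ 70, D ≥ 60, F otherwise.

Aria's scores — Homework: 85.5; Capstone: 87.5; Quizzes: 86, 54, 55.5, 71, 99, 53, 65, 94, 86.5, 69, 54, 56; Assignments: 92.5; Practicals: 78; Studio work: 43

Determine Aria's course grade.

C

Quizzes: drop 53, 54 → average of remaining 10 = 736/10 = 73.6
Weighted total:
  Homework 85.5 × 0.15 = 12.825
  Capstone 87.5 × 0.15 = 13.125
  Quizzes 73.6 × 0.12 = 8.832
  Assignments 92.5 × 0.11 = 10.175
  Practicals 78 × 0.14 = 10.92
  Studio work 43 × 0.33 = 14.19
Sum = 70.067
70.067 is ≥ 70 and < 80 → C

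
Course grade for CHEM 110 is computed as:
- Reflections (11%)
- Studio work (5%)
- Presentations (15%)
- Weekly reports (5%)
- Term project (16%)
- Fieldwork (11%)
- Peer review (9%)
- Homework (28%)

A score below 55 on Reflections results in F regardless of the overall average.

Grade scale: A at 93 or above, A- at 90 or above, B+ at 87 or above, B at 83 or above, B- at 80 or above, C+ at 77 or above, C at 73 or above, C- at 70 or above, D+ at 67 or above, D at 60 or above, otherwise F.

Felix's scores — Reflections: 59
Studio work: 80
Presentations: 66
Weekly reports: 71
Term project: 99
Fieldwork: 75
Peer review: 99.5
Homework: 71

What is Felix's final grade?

C

Reflections score 59 ≥ 55: minimum met.
Weighted total:
  Reflections 59 × 0.11 = 6.49
  Studio work 80 × 0.05 = 4
  Presentations 66 × 0.15 = 9.9
  Weekly reports 71 × 0.05 = 3.55
  Term project 99 × 0.16 = 15.84
  Fieldwork 75 × 0.11 = 8.25
  Peer review 99.5 × 0.09 = 8.955
  Homework 71 × 0.28 = 19.88
Sum = 76.865
76.865 is ≥ 73 and < 77 → C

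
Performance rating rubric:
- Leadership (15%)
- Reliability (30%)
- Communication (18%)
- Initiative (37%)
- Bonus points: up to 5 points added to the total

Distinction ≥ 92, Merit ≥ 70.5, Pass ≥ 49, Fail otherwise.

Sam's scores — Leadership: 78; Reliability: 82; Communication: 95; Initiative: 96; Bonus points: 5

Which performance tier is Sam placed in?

Distinction

Weighted total:
  Leadership 78 × 0.15 = 11.7
  Reliability 82 × 0.3 = 24.6
  Communication 95 × 0.18 = 17.1
  Initiative 96 × 0.37 = 35.52
Sum = 88.92
Bonus points: 88.92 + 5 = 93.92
93.92 ≥ 92 → Distinction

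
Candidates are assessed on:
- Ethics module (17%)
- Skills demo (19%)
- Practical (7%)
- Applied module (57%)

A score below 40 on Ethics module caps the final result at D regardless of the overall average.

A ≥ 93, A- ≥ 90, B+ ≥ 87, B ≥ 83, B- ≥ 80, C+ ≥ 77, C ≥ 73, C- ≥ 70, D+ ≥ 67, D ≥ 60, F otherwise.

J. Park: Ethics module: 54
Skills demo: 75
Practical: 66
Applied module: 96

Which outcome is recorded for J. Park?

B-

Ethics module score 54 ≥ 40: minimum met.
Weighted total:
  Ethics module 54 × 0.17 = 9.18
  Skills demo 75 × 0.19 = 14.25
  Practical 66 × 0.07 = 4.62
  Applied module 96 × 0.57 = 54.72
Sum = 82.77
82.77 is ≥ 80 and < 83 → B-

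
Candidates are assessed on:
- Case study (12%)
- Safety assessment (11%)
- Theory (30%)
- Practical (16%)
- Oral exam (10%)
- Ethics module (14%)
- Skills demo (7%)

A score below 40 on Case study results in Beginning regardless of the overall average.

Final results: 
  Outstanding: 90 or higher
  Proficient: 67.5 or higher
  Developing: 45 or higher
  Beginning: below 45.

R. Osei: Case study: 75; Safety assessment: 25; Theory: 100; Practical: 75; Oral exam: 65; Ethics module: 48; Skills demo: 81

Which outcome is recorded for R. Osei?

Proficient

Case study score 75 ≥ 40: minimum met.
Weighted total:
  Case study 75 × 0.12 = 9
  Safety assessment 25 × 0.11 = 2.75
  Theory 100 × 0.3 = 30
  Practical 75 × 0.16 = 12
  Oral exam 65 × 0.1 = 6.5
  Ethics module 48 × 0.14 = 6.72
  Skills demo 81 × 0.07 = 5.67
Sum = 72.64
72.64 is ≥ 67.5 and < 90 → Proficient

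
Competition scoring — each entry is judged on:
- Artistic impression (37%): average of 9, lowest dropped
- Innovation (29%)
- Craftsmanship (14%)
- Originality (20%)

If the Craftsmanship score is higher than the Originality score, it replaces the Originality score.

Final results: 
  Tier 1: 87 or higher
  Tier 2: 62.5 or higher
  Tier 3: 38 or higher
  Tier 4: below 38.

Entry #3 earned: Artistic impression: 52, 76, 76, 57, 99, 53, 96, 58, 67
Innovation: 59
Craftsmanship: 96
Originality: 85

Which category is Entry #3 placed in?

Tier 2

Artistic impression: drop 52 → average of remaining 8 = 582/8 = 72.75
Craftsmanship (96) > Originality (85), so Originality counts as 96.
Weighted total:
  Artistic impression 72.75 × 0.37 = 26.9175
  Innovation 59 × 0.29 = 17.11
  Craftsmanship 96 × 0.14 = 13.44
  Originality 96 × 0.2 = 19.2
Sum = 76.6675
76.6675 is ≥ 62.5 and < 87 → Tier 2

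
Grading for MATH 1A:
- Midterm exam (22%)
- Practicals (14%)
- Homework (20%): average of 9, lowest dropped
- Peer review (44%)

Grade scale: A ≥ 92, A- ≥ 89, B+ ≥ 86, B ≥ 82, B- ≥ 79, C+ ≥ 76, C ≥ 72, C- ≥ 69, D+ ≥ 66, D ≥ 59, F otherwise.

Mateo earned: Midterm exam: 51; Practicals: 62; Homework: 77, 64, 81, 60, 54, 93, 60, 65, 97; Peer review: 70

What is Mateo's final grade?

Homework: drop 54 → average of remaining 8 = 597/8 = 74.625
Weighted total:
  Midterm exam 51 × 0.22 = 11.22
  Practicals 62 × 0.14 = 8.68
  Homework 74.625 × 0.2 = 14.925
  Peer review 70 × 0.44 = 30.8
Sum = 65.625
65.625 is ≥ 59 and < 66 → D

D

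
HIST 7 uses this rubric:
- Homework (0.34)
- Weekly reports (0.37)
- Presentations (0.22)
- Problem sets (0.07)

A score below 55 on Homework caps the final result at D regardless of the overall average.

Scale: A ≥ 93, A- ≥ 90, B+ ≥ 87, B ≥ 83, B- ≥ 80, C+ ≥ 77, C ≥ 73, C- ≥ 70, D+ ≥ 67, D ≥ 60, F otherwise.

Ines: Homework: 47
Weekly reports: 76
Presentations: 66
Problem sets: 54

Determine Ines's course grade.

Homework score 47 < 55: minimum not met.
Weighted total:
  Homework 47 × 0.34 = 15.98
  Weekly reports 76 × 0.37 = 28.12
  Presentations 66 × 0.22 = 14.52
  Problem sets 54 × 0.07 = 3.78
Sum = 62.4
62.4 would be D; cap at D applies → D.

D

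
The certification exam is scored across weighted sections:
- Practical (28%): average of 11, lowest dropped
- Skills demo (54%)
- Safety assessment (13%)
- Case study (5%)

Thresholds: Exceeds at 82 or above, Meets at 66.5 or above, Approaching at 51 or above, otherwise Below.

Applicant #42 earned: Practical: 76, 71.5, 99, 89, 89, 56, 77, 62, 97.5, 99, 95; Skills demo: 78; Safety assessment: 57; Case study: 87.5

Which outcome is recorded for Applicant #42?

Practical: drop 56 → average of remaining 10 = 855/10 = 85.5
Weighted total:
  Practical 85.5 × 0.28 = 23.94
  Skills demo 78 × 0.54 = 42.12
  Safety assessment 57 × 0.13 = 7.41
  Case study 87.5 × 0.05 = 4.375
Sum = 77.845
77.845 is ≥ 66.5 and < 82 → Meets

Meets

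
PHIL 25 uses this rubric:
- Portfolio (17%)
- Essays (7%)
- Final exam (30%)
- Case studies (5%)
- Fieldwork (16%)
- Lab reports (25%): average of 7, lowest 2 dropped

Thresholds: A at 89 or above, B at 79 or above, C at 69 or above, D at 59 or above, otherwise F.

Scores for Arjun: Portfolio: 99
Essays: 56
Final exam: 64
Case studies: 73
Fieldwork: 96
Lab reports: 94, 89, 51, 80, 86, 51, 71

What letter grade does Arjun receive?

Lab reports: drop 51, 51 → average of remaining 5 = 420/5 = 84
Weighted total:
  Portfolio 99 × 0.17 = 16.83
  Essays 56 × 0.07 = 3.92
  Final exam 64 × 0.3 = 19.2
  Case studies 73 × 0.05 = 3.65
  Fieldwork 96 × 0.16 = 15.36
  Lab reports 84 × 0.25 = 21
Sum = 79.96
79.96 is ≥ 79 and < 89 → B

B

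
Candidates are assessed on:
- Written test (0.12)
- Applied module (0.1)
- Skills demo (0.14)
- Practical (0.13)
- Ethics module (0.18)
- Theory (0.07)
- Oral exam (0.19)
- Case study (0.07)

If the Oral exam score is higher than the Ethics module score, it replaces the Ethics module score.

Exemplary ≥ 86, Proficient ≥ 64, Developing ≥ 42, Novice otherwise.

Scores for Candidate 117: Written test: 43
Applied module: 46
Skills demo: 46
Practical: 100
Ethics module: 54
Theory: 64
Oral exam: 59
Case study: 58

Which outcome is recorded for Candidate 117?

Developing

Oral exam (59) > Ethics module (54), so Ethics module counts as 59.
Weighted total:
  Written test 43 × 0.12 = 5.16
  Applied module 46 × 0.1 = 4.6
  Skills demo 46 × 0.14 = 6.44
  Practical 100 × 0.13 = 13
  Ethics module 59 × 0.18 = 10.62
  Theory 64 × 0.07 = 4.48
  Oral exam 59 × 0.19 = 11.21
  Case study 58 × 0.07 = 4.06
Sum = 59.57
59.57 is ≥ 42 and < 64 → Developing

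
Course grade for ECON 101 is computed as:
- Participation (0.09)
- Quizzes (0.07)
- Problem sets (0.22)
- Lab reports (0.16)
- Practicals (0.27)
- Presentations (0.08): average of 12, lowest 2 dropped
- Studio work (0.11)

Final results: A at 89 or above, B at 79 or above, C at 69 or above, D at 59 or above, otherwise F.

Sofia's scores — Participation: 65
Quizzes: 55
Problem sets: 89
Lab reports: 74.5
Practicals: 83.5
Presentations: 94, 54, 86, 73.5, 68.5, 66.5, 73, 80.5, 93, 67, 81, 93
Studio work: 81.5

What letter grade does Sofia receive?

B

Presentations: drop 54, 66.5 → average of remaining 10 = 809.5/10 = 80.95
Weighted total:
  Participation 65 × 0.09 = 5.85
  Quizzes 55 × 0.07 = 3.85
  Problem sets 89 × 0.22 = 19.58
  Lab reports 74.5 × 0.16 = 11.92
  Practicals 83.5 × 0.27 = 22.545
  Presentations 80.95 × 0.08 = 6.476
  Studio work 81.5 × 0.11 = 8.965
Sum = 79.186
79.186 is ≥ 79 and < 89 → B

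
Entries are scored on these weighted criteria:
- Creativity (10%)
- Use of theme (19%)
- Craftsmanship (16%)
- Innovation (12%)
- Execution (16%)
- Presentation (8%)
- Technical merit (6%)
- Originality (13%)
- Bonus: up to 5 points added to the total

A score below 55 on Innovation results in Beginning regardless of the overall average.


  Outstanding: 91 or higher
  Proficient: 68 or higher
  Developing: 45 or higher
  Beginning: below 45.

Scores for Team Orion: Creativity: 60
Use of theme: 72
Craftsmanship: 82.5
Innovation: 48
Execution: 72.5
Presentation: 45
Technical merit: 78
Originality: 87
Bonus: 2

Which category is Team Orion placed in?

Innovation score 48 < 55: minimum not met.
Weighted total:
  Creativity 60 × 0.1 = 6
  Use of theme 72 × 0.19 = 13.68
  Craftsmanship 82.5 × 0.16 = 13.2
  Innovation 48 × 0.12 = 5.76
  Execution 72.5 × 0.16 = 11.6
  Presentation 45 × 0.08 = 3.6
  Technical merit 78 × 0.06 = 4.68
  Originality 87 × 0.13 = 11.31
Sum = 69.83
Bonus: 69.83 + 2 = 71.83
Because the Innovation minimum was not met, the result is Beginning.

Beginning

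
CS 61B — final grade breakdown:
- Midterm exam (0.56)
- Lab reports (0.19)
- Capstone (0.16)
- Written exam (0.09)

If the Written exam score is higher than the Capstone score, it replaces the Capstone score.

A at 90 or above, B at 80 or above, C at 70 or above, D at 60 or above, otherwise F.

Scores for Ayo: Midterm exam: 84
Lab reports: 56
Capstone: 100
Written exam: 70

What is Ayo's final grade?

C

Written exam (70) ≤ Capstone (100), so Capstone stays at 100.
Weighted total:
  Midterm exam 84 × 0.56 = 47.04
  Lab reports 56 × 0.19 = 10.64
  Capstone 100 × 0.16 = 16
  Written exam 70 × 0.09 = 6.3
Sum = 79.98
79.98 is ≥ 70 and < 80 → C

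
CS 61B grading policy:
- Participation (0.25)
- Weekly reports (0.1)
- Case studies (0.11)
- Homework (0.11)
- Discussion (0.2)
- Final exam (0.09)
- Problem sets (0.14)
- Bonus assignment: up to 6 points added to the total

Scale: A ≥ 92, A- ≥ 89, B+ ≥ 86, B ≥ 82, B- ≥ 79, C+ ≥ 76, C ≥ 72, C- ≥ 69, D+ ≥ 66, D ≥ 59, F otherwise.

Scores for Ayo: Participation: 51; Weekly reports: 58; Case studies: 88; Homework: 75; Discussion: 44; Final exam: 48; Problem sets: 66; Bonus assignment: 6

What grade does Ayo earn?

D

Weighted total:
  Participation 51 × 0.25 = 12.75
  Weekly reports 58 × 0.1 = 5.8
  Case studies 88 × 0.11 = 9.68
  Homework 75 × 0.11 = 8.25
  Discussion 44 × 0.2 = 8.8
  Final exam 48 × 0.09 = 4.32
  Problem sets 66 × 0.14 = 9.24
Sum = 58.84
Bonus assignment: 58.84 + 6 = 64.84
64.84 is ≥ 59 and < 66 → D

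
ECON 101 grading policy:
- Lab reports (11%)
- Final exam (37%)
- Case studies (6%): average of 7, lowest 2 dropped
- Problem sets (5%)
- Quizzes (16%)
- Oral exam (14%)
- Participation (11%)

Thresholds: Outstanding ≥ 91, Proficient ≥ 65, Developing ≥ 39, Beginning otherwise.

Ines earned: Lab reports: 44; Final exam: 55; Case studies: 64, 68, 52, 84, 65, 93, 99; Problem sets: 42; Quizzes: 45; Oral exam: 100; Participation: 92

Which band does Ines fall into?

Case studies: drop 52, 64 → average of remaining 5 = 409/5 = 81.8
Weighted total:
  Lab reports 44 × 0.11 = 4.84
  Final exam 55 × 0.37 = 20.35
  Case studies 81.8 × 0.06 = 4.908
  Problem sets 42 × 0.05 = 2.1
  Quizzes 45 × 0.16 = 7.2
  Oral exam 100 × 0.14 = 14
  Participation 92 × 0.11 = 10.12
Sum = 63.518
63.518 is ≥ 39 and < 65 → Developing

Developing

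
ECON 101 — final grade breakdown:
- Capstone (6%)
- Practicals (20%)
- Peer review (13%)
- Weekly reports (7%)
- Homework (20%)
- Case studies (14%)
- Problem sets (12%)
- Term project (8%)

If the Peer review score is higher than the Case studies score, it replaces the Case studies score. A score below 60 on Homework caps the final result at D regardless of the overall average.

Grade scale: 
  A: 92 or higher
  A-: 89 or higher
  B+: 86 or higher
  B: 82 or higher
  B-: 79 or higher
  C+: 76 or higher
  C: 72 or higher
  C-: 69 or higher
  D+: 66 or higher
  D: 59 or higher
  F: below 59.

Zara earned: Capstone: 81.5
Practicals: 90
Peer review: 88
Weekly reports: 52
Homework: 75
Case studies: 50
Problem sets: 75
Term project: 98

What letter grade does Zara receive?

Peer review (88) > Case studies (50), so Case studies counts as 88.
Homework score 75 ≥ 60: minimum met.
Weighted total:
  Capstone 81.5 × 0.06 = 4.89
  Practicals 90 × 0.2 = 18
  Peer review 88 × 0.13 = 11.44
  Weekly reports 52 × 0.07 = 3.64
  Homework 75 × 0.2 = 15
  Case studies 88 × 0.14 = 12.32
  Problem sets 75 × 0.12 = 9
  Term project 98 × 0.08 = 7.84
Sum = 82.13
82.13 is ≥ 82 and < 86 → B

B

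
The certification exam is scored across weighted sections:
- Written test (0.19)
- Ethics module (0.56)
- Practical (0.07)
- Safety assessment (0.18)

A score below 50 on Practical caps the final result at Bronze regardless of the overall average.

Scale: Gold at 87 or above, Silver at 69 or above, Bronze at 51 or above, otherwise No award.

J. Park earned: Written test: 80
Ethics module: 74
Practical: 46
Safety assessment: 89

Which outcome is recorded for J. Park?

Practical score 46 < 50: minimum not met.
Weighted total:
  Written test 80 × 0.19 = 15.2
  Ethics module 74 × 0.56 = 41.44
  Practical 46 × 0.07 = 3.22
  Safety assessment 89 × 0.18 = 16.02
Sum = 75.88
75.88 would be Silver; cap at Bronze applies → Bronze.

Bronze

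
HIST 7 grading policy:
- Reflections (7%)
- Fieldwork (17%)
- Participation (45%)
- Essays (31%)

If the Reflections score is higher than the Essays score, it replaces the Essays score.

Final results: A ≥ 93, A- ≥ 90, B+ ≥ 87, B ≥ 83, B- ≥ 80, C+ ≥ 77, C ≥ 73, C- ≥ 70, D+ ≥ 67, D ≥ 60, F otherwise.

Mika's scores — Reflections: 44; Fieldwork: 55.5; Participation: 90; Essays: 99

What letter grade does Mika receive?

B

Reflections (44) ≤ Essays (99), so Essays stays at 99.
Weighted total:
  Reflections 44 × 0.07 = 3.08
  Fieldwork 55.5 × 0.17 = 9.435
  Participation 90 × 0.45 = 40.5
  Essays 99 × 0.31 = 30.69
Sum = 83.705
83.705 is ≥ 83 and < 87 → B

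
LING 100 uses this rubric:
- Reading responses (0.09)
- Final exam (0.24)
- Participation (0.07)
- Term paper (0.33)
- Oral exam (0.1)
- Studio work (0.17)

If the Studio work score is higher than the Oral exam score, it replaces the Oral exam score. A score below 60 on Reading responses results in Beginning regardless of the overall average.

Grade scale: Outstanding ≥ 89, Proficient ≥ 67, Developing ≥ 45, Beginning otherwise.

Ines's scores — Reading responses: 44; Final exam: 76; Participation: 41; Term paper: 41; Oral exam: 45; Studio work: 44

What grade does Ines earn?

Beginning

Studio work (44) ≤ Oral exam (45), so Oral exam stays at 45.
Reading responses score 44 < 60: minimum not met.
Weighted total:
  Reading responses 44 × 0.09 = 3.96
  Final exam 76 × 0.24 = 18.24
  Participation 41 × 0.07 = 2.87
  Term paper 41 × 0.33 = 13.53
  Oral exam 45 × 0.1 = 4.5
  Studio work 44 × 0.17 = 7.48
Sum = 50.58
Because the Reading responses minimum was not met, the result is Beginning.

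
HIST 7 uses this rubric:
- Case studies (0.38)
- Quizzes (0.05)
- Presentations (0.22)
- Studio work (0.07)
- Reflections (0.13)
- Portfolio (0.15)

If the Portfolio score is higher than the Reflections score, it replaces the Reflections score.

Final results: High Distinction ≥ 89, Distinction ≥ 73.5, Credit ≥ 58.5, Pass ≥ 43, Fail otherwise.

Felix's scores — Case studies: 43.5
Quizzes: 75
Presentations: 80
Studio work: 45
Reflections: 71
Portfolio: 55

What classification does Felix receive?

Portfolio (55) ≤ Reflections (71), so Reflections stays at 71.
Weighted total:
  Case studies 43.5 × 0.38 = 16.53
  Quizzes 75 × 0.05 = 3.75
  Presentations 80 × 0.22 = 17.6
  Studio work 45 × 0.07 = 3.15
  Reflections 71 × 0.13 = 9.23
  Portfolio 55 × 0.15 = 8.25
Sum = 58.51
58.51 is ≥ 58.5 and < 73.5 → Credit

Credit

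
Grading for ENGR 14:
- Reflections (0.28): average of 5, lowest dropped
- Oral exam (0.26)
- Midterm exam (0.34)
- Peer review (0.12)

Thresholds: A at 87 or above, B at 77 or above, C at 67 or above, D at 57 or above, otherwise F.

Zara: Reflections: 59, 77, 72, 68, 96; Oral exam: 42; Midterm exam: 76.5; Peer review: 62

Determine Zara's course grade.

D

Reflections: drop 59 → average of remaining 4 = 313/4 = 78.25
Weighted total:
  Reflections 78.25 × 0.28 = 21.91
  Oral exam 42 × 0.26 = 10.92
  Midterm exam 76.5 × 0.34 = 26.01
  Peer review 62 × 0.12 = 7.44
Sum = 66.28
66.28 is ≥ 57 and < 67 → D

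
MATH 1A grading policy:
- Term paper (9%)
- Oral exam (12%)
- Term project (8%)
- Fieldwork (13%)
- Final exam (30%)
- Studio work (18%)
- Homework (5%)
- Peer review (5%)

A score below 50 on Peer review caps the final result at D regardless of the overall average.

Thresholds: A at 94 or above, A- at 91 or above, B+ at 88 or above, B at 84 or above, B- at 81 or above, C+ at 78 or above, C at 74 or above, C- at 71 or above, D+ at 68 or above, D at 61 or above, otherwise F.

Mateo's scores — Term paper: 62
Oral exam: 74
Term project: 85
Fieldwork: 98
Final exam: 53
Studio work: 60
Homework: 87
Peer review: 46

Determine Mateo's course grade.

Peer review score 46 < 50: minimum not met.
Weighted total:
  Term paper 62 × 0.09 = 5.58
  Oral exam 74 × 0.12 = 8.88
  Term project 85 × 0.08 = 6.8
  Fieldwork 98 × 0.13 = 12.74
  Final exam 53 × 0.3 = 15.9
  Studio work 60 × 0.18 = 10.8
  Homework 87 × 0.05 = 4.35
  Peer review 46 × 0.05 = 2.3
Sum = 67.35
67.35 would be D; cap at D applies → D.

D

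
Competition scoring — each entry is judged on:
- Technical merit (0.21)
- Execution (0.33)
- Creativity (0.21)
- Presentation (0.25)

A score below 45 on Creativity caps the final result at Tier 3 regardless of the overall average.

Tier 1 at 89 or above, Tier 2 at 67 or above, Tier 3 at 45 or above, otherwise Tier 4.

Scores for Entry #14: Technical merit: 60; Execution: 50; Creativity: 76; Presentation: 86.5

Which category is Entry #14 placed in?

Tier 3

Creativity score 76 ≥ 45: minimum met.
Weighted total:
  Technical merit 60 × 0.21 = 12.6
  Execution 50 × 0.33 = 16.5
  Creativity 76 × 0.21 = 15.96
  Presentation 86.5 × 0.25 = 21.625
Sum = 66.685
66.685 is ≥ 45 and < 67 → Tier 3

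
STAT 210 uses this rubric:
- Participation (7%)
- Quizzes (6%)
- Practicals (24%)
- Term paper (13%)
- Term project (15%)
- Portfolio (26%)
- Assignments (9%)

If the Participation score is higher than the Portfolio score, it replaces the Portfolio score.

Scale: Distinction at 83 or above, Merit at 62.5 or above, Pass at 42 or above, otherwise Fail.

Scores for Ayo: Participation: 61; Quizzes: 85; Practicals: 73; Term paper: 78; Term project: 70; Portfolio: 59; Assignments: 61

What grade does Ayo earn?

Merit

Participation (61) > Portfolio (59), so Portfolio counts as 61.
Weighted total:
  Participation 61 × 0.07 = 4.27
  Quizzes 85 × 0.06 = 5.1
  Practicals 73 × 0.24 = 17.52
  Term paper 78 × 0.13 = 10.14
  Term project 70 × 0.15 = 10.5
  Portfolio 61 × 0.26 = 15.86
  Assignments 61 × 0.09 = 5.49
Sum = 68.88
68.88 is ≥ 62.5 and < 83 → Merit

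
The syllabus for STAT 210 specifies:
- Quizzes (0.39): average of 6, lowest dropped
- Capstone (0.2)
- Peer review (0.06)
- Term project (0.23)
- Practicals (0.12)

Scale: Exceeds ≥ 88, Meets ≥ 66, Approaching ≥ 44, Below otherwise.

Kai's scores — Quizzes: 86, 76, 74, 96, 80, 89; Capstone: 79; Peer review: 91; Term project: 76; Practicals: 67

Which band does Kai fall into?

Quizzes: drop 74 → average of remaining 5 = 427/5 = 85.4
Weighted total:
  Quizzes 85.4 × 0.39 = 33.306
  Capstone 79 × 0.2 = 15.8
  Peer review 91 × 0.06 = 5.46
  Term project 76 × 0.23 = 17.48
  Practicals 67 × 0.12 = 8.04
Sum = 80.086
80.086 is ≥ 66 and < 88 → Meets

Meets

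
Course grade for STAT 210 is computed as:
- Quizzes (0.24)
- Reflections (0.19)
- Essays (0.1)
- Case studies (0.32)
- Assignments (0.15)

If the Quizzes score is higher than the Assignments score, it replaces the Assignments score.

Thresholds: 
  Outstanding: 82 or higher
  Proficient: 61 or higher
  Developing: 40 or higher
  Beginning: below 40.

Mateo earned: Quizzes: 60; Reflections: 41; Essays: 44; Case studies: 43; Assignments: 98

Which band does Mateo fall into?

Quizzes (60) ≤ Assignments (98), so Assignments stays at 98.
Weighted total:
  Quizzes 60 × 0.24 = 14.4
  Reflections 41 × 0.19 = 7.79
  Essays 44 × 0.1 = 4.4
  Case studies 43 × 0.32 = 13.76
  Assignments 98 × 0.15 = 14.7
Sum = 55.05
55.05 is ≥ 40 and < 61 → Developing

Developing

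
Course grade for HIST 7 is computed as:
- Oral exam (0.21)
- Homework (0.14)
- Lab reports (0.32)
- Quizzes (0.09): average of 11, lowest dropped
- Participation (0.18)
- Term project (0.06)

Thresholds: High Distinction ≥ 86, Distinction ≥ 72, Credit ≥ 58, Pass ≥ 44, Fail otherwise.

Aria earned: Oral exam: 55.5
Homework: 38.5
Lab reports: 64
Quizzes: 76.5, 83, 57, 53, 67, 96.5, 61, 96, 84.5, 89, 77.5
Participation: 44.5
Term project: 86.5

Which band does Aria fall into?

Quizzes: drop 53 → average of remaining 10 = 788/10 = 78.8
Weighted total:
  Oral exam 55.5 × 0.21 = 11.655
  Homework 38.5 × 0.14 = 5.39
  Lab reports 64 × 0.32 = 20.48
  Quizzes 78.8 × 0.09 = 7.092
  Participation 44.5 × 0.18 = 8.01
  Term project 86.5 × 0.06 = 5.19
Sum = 57.817
57.817 is ≥ 44 and < 58 → Pass

Pass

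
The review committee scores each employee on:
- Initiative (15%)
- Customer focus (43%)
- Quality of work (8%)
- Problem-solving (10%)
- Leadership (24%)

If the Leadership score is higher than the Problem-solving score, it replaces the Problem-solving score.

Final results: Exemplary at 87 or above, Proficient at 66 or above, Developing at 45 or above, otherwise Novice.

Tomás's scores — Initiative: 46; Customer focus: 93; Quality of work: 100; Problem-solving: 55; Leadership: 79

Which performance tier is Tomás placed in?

Leadership (79) > Problem-solving (55), so Problem-solving counts as 79.
Weighted total:
  Initiative 46 × 0.15 = 6.9
  Customer focus 93 × 0.43 = 39.99
  Quality of work 100 × 0.08 = 8
  Problem-solving 79 × 0.1 = 7.9
  Leadership 79 × 0.24 = 18.96
Sum = 81.75
81.75 is ≥ 66 and < 87 → Proficient

Proficient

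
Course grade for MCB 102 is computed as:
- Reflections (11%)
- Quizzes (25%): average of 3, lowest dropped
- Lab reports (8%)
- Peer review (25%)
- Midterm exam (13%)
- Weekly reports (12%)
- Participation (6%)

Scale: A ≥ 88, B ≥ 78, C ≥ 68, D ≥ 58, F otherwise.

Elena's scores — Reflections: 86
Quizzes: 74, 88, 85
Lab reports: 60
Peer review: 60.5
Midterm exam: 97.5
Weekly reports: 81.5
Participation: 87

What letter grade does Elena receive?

B

Quizzes: drop 74 → average of remaining 2 = 173/2 = 86.5
Weighted total:
  Reflections 86 × 0.11 = 9.46
  Quizzes 86.5 × 0.25 = 21.625
  Lab reports 60 × 0.08 = 4.8
  Peer review 60.5 × 0.25 = 15.125
  Midterm exam 97.5 × 0.13 = 12.675
  Weekly reports 81.5 × 0.12 = 9.78
  Participation 87 × 0.06 = 5.22
Sum = 78.685
78.685 is ≥ 78 and < 88 → B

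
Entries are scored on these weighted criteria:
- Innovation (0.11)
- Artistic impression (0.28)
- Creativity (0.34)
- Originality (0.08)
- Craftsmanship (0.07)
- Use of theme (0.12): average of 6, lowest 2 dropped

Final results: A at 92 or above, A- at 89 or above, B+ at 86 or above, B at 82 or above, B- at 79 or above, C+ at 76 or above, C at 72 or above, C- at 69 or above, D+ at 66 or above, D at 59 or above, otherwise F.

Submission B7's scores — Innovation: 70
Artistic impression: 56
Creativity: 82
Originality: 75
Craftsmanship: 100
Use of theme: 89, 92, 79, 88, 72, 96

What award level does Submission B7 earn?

Use of theme: drop 72, 79 → average of remaining 4 = 365/4 = 91.25
Weighted total:
  Innovation 70 × 0.11 = 7.7
  Artistic impression 56 × 0.28 = 15.68
  Creativity 82 × 0.34 = 27.88
  Originality 75 × 0.08 = 6
  Craftsmanship 100 × 0.07 = 7
  Use of theme 91.25 × 0.12 = 10.95
Sum = 75.21
75.21 is ≥ 72 and < 76 → C

C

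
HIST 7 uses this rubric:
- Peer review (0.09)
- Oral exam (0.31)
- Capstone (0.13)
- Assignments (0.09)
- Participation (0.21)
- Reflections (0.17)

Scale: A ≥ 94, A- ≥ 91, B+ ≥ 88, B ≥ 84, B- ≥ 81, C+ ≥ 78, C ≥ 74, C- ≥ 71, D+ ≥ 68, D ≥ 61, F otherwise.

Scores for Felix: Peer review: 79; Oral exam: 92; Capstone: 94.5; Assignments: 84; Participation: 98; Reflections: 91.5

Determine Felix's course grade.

Weighted total:
  Peer review 79 × 0.09 = 7.11
  Oral exam 92 × 0.31 = 28.52
  Capstone 94.5 × 0.13 = 12.285
  Assignments 84 × 0.09 = 7.56
  Participation 98 × 0.21 = 20.58
  Reflections 91.5 × 0.17 = 15.555
Sum = 91.61
91.61 is ≥ 91 and < 94 → A-

A-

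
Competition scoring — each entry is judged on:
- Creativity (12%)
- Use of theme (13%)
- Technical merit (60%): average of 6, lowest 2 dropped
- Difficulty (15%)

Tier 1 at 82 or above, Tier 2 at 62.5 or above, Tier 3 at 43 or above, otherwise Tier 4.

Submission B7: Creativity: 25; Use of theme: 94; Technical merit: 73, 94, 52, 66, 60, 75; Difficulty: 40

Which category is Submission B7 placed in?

Technical merit: drop 52, 60 → average of remaining 4 = 308/4 = 77
Weighted total:
  Creativity 25 × 0.12 = 3
  Use of theme 94 × 0.13 = 12.22
  Technical merit 77 × 0.6 = 46.2
  Difficulty 40 × 0.15 = 6
Sum = 67.42
67.42 is ≥ 62.5 and < 82 → Tier 2

Tier 2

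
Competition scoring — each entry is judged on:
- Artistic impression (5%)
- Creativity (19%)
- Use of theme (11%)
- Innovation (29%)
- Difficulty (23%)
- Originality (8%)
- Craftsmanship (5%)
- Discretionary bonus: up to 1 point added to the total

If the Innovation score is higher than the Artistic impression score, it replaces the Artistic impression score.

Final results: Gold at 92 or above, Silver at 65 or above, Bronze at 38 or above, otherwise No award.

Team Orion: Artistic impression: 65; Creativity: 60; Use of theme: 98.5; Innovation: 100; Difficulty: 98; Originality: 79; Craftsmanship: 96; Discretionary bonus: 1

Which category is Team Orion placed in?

Silver

Innovation (100) > Artistic impression (65), so Artistic impression counts as 100.
Weighted total:
  Artistic impression 100 × 0.05 = 5
  Creativity 60 × 0.19 = 11.4
  Use of theme 98.5 × 0.11 = 10.835
  Innovation 100 × 0.29 = 29
  Difficulty 98 × 0.23 = 22.54
  Originality 79 × 0.08 = 6.32
  Craftsmanship 96 × 0.05 = 4.8
Sum = 89.895
Discretionary bonus: 89.895 + 1 = 90.895
90.895 is ≥ 65 and < 92 → Silver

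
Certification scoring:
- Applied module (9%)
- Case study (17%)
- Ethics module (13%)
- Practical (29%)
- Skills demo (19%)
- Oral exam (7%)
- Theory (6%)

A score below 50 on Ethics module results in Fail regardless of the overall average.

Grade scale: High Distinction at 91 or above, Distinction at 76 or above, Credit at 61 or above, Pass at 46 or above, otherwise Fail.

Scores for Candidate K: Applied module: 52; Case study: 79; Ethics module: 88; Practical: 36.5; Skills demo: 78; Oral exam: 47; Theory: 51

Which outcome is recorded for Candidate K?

Credit

Ethics module score 88 ≥ 50: minimum met.
Weighted total:
  Applied module 52 × 0.09 = 4.68
  Case study 79 × 0.17 = 13.43
  Ethics module 88 × 0.13 = 11.44
  Practical 36.5 × 0.29 = 10.585
  Skills demo 78 × 0.19 = 14.82
  Oral exam 47 × 0.07 = 3.29
  Theory 51 × 0.06 = 3.06
Sum = 61.305
61.305 is ≥ 61 and < 76 → Credit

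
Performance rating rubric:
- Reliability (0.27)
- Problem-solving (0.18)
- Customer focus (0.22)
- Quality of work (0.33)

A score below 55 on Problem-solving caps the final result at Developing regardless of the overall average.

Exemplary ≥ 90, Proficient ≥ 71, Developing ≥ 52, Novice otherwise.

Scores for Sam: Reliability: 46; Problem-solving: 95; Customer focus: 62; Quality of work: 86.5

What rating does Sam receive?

Proficient

Problem-solving score 95 ≥ 55: minimum met.
Weighted total:
  Reliability 46 × 0.27 = 12.42
  Problem-solving 95 × 0.18 = 17.1
  Customer focus 62 × 0.22 = 13.64
  Quality of work 86.5 × 0.33 = 28.545
Sum = 71.705
71.705 is ≥ 71 and < 90 → Proficient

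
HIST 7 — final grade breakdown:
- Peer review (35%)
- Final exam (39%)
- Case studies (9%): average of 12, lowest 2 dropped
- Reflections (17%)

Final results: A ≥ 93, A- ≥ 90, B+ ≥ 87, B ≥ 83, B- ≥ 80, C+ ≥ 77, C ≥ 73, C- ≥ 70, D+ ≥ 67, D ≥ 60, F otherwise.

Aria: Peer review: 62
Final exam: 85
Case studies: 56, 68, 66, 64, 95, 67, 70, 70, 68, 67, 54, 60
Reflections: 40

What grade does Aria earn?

D+

Case studies: drop 54, 56 → average of remaining 10 = 695/10 = 69.5
Weighted total:
  Peer review 62 × 0.35 = 21.7
  Final exam 85 × 0.39 = 33.15
  Case studies 69.5 × 0.09 = 6.255
  Reflections 40 × 0.17 = 6.8
Sum = 67.905
67.905 is ≥ 67 and < 70 → D+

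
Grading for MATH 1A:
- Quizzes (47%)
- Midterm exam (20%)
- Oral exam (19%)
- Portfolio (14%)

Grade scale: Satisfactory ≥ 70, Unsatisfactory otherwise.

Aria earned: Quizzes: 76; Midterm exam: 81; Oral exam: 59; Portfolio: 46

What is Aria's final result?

Unsatisfactory

Weighted total:
  Quizzes 76 × 0.47 = 35.72
  Midterm exam 81 × 0.2 = 16.2
  Oral exam 59 × 0.19 = 11.21
  Portfolio 46 × 0.14 = 6.44
Sum = 69.57
69.57 < 70 → Unsatisfactory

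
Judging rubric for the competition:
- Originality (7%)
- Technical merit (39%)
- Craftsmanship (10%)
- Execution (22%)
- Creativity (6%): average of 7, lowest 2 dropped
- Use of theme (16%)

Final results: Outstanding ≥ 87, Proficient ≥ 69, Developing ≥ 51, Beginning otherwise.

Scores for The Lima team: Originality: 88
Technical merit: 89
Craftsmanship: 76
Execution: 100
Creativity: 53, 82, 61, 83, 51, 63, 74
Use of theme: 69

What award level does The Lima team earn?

Creativity: drop 51, 53 → average of remaining 5 = 363/5 = 72.6
Weighted total:
  Originality 88 × 0.07 = 6.16
  Technical merit 89 × 0.39 = 34.71
  Craftsmanship 76 × 0.1 = 7.6
  Execution 100 × 0.22 = 22
  Creativity 72.6 × 0.06 = 4.356
  Use of theme 69 × 0.16 = 11.04
Sum = 85.866
85.866 is ≥ 69 and < 87 → Proficient

Proficient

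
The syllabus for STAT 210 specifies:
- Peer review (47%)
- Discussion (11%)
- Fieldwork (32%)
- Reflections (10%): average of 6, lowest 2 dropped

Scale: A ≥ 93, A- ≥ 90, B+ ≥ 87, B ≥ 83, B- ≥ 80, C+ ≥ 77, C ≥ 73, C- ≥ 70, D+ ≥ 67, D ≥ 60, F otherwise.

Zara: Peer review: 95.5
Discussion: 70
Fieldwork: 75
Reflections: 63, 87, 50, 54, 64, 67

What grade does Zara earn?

B

Reflections: drop 50, 54 → average of remaining 4 = 281/4 = 70.25
Weighted total:
  Peer review 95.5 × 0.47 = 44.885
  Discussion 70 × 0.11 = 7.7
  Fieldwork 75 × 0.32 = 24
  Reflections 70.25 × 0.1 = 7.025
Sum = 83.61
83.61 is ≥ 83 and < 87 → B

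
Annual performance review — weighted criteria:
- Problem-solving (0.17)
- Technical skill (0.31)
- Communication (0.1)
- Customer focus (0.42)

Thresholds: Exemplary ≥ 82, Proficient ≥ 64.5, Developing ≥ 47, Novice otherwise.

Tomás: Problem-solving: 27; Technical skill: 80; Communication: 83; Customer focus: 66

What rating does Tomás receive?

Proficient

Weighted total:
  Problem-solving 27 × 0.17 = 4.59
  Technical skill 80 × 0.31 = 24.8
  Communication 83 × 0.1 = 8.3
  Customer focus 66 × 0.42 = 27.72
Sum = 65.41
65.41 is ≥ 64.5 and < 82 → Proficient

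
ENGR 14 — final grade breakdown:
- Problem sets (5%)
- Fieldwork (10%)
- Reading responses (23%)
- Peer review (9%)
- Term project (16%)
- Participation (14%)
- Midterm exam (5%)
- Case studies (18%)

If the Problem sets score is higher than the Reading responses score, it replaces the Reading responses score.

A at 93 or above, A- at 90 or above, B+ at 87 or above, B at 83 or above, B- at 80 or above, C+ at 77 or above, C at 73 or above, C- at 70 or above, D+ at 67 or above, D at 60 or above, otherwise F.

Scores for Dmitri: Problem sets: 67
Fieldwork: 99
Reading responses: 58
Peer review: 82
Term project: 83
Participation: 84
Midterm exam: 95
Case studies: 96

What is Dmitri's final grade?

B

Problem sets (67) > Reading responses (58), so Reading responses counts as 67.
Weighted total:
  Problem sets 67 × 0.05 = 3.35
  Fieldwork 99 × 0.1 = 9.9
  Reading responses 67 × 0.23 = 15.41
  Peer review 82 × 0.09 = 7.38
  Term project 83 × 0.16 = 13.28
  Participation 84 × 0.14 = 11.76
  Midterm exam 95 × 0.05 = 4.75
  Case studies 96 × 0.18 = 17.28
Sum = 83.11
83.11 is ≥ 83 and < 87 → B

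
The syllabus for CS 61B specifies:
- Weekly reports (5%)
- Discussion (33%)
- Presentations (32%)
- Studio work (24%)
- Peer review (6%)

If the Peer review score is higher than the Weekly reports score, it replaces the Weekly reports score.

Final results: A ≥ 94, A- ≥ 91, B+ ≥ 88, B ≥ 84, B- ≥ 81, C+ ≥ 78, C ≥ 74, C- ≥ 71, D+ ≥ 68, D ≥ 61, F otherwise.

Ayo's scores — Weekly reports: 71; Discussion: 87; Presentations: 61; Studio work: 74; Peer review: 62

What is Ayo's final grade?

C-

Peer review (62) ≤ Weekly reports (71), so Weekly reports stays at 71.
Weighted total:
  Weekly reports 71 × 0.05 = 3.55
  Discussion 87 × 0.33 = 28.71
  Presentations 61 × 0.32 = 19.52
  Studio work 74 × 0.24 = 17.76
  Peer review 62 × 0.06 = 3.72
Sum = 73.26
73.26 is ≥ 71 and < 74 → C-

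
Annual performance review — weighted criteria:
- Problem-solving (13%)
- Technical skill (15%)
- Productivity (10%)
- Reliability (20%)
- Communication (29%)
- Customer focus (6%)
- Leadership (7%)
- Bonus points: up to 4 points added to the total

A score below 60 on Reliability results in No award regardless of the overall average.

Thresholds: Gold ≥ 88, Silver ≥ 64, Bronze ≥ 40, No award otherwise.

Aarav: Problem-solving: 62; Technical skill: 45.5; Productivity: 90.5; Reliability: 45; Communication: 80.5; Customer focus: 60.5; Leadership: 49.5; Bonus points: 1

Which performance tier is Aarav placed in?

No award

Reliability score 45 < 60: minimum not met.
Weighted total:
  Problem-solving 62 × 0.13 = 8.06
  Technical skill 45.5 × 0.15 = 6.825
  Productivity 90.5 × 0.1 = 9.05
  Reliability 45 × 0.2 = 9
  Communication 80.5 × 0.29 = 23.345
  Customer focus 60.5 × 0.06 = 3.63
  Leadership 49.5 × 0.07 = 3.465
Sum = 63.375
Bonus points: 63.375 + 1 = 64.375
Because the Reliability minimum was not met, the result is No award.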